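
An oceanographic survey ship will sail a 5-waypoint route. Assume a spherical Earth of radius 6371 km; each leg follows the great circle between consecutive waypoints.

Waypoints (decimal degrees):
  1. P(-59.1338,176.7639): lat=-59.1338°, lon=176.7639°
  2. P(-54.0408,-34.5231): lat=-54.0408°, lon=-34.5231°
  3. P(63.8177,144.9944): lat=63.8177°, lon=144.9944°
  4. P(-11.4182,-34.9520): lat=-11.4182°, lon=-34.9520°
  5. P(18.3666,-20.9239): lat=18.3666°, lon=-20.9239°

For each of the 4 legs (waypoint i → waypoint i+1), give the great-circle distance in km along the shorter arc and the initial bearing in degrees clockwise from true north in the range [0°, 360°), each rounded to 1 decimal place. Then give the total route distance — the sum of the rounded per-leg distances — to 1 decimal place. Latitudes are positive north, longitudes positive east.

Leg 1: φ1=-1.0320795, φ2=-0.9431899, Δφ=0.0888896, Δλ=-3.6876538 rad; a=sin²(Δφ/2)+cosφ1·cosφ2·sin²(Δλ/2)=0.2813277734; c=2·atan2(√a, √(1-a))=1.118152705; dist=6371·c=7123.751 ≈ 7123.8 km; running total=7123.8 km
Leg 1 bearing: y=sinΔλ·cosφ2=0.30495245, x=cosφ1·sinφ2-sinφ1·cosφ2·cosΔλ=-0.84601054; θ=atan2(y, x)=160.1778° ≈ 160.2°
Leg 2: φ1=-0.9431899, φ2=1.1138290, Δφ=2.0570189, Δλ=3.1331714 rad; a=sin²(Δφ/2)+cosφ1·cosφ2·sin²(Δλ/2)=0.9927336275; c=2·atan2(√a, √(1-a))=2.970899466; dist=6371·c=18927.600 ≈ 18927.6 km; running total=26051.4 km
Leg 2 bearing: y=sinΔλ·cosφ2=0.00371564, x=cosφ1·sinφ2-sinφ1·cosφ2·cosΔλ=0.16982486; θ=atan2(y, x)=1.2534° ≈ 1.3°
Leg 3: φ1=1.1138290, φ2=-0.1992852, Δφ=-1.3131142, Δλ=-3.1406572 rad; a=sin²(Δφ/2)+cosφ1·cosφ2·sin²(Δλ/2)=0.8050759443; c=2·atan2(√a, √(1-a))=2.227048613; dist=6371·c=14188.527 ≈ 14188.5 km; running total=40239.9 km
Leg 3 bearing: y=sinΔλ·cosφ2=-0.00091698, x=cosφ1·sinφ2-sinφ1·cosφ2·cosΔλ=0.79228393; θ=atan2(y, x)=-0.0663° <0 so +360° → 359.9337° ≈ 359.9°
Leg 4: φ1=-0.1992852, φ2=0.3205576, Δφ=0.5198428, Δλ=0.2448365 rad; a=sin²(Δφ/2)+cosφ1·cosφ2·sin²(Δλ/2)=0.0799232014; c=2·atan2(√a, √(1-a))=0.573229959; dist=6371·c=3652.048 ≈ 3652.0 km; running total=43891.9 km
Leg 4 bearing: y=sinΔλ·cosφ2=0.23004996, x=cosφ1·sinφ2-sinφ1·cosφ2·cosΔλ=0.49114046; θ=atan2(y, x)=25.0984° ≈ 25.1°

Leg 1: dist=7123.8 km, bearing=160.2°
Leg 2: dist=18927.6 km, bearing=1.3°
Leg 3: dist=14188.5 km, bearing=359.9°
Leg 4: dist=3652.0 km, bearing=25.1°
Total: 43891.9 km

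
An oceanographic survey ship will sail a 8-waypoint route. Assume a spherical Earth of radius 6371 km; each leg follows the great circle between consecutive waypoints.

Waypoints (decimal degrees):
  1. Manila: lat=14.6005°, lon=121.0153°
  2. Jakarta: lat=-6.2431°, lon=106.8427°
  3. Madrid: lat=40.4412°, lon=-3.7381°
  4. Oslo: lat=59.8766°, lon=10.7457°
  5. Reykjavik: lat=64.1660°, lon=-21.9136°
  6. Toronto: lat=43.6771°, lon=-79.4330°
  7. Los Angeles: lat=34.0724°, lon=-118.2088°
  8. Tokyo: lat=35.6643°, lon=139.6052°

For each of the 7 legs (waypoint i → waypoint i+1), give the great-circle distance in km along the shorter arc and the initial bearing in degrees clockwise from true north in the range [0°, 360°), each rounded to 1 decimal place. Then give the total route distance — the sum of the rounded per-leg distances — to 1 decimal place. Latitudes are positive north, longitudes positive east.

Leg 1: φ1=0.2548268, φ2=-0.1089627, Δφ=-0.3637894, Δλ=-0.2473585 rad; a=sin²(Δφ/2)+cosφ1·cosφ2·sin²(Δλ/2)=0.0473623342; c=2·atan2(√a, √(1-a))=0.438768947; dist=6371·c=2795.397 ≈ 2795.4 km; running total=2795.4 km
Leg 1 bearing: y=sinΔλ·cosφ2=-0.24339169, x=cosφ1·sinφ2-sinφ1·cosφ2·cosΔλ=-0.34819113; θ=atan2(y, x)=-145.0458° <0 so +360° → 214.9542° ≈ 215.0°
Leg 2: φ1=-0.1089627, φ2=0.7058321, Δφ=0.8147947, Δλ=-1.9299990 rad; a=sin²(Δφ/2)+cosφ1·cosφ2·sin²(Δλ/2)=0.6682460928; c=2·atan2(√a, √(1-a))=1.913985698; dist=6371·c=12194.003 ≈ 12194.0 km; running total=14989.4 km
Leg 2 bearing: y=sinΔλ·cosφ2=-0.71249846, x=cosφ1·sinφ2-sinφ1·cosφ2·cosΔλ=0.61572637; θ=atan2(y, x)=-49.1671° <0 so +360° → 310.8329° ≈ 310.8°
Leg 3: φ1=0.7058321, φ2=1.0450438, Δφ=0.3392117, Δλ=0.2527900 rad; a=sin²(Δφ/2)+cosφ1·cosφ2·sin²(Δλ/2)=0.0345609399; c=2·atan2(√a, √(1-a))=0.373987160; dist=6371·c=2382.672 ≈ 2382.7 km; running total=17372.1 km
Leg 3 bearing: y=sinΔλ·cosφ2=0.12551933, x=cosφ1·sinφ2-sinφ1·cosφ2·cosΔλ=0.34309011; θ=atan2(y, x)=20.0950° ≈ 20.1°
Leg 4: φ1=1.0450438, φ2=1.1199080, Δφ=0.0748642, Δλ=-0.5700123 rad; a=sin²(Δφ/2)+cosφ1·cosφ2·sin²(Δλ/2)=0.0186889597; c=2·atan2(√a, √(1-a))=0.274274024; dist=6371·c=1747.400 ≈ 1747.4 km; running total=19119.5 km
Leg 4 bearing: y=sinΔλ·cosφ2=-0.23515743, x=cosφ1·sinφ2-sinφ1·cosφ2·cosΔλ=0.13438643; θ=atan2(y, x)=-60.2531° <0 so +360° → 299.7469° ≈ 299.7°
Leg 5: φ1=1.1199080, φ2=0.7623092, Δφ=-0.3575988, Δλ=-1.0039029 rad; a=sin²(Δφ/2)+cosφ1·cosφ2·sin²(Δλ/2)=0.1045883156; c=2·atan2(√a, √(1-a))=0.658643220; dist=6371·c=4196.216 ≈ 4196.2 km; running total=23315.7 km
Leg 5 bearing: y=sinΔλ·cosφ2=-0.61010869, x=cosφ1·sinφ2-sinφ1·cosφ2·cosΔλ=-0.04863938; θ=atan2(y, x)=-94.5581° <0 so +360° → 265.4419° ≈ 265.4°
Leg 6: φ1=0.7623092, φ2=0.5946756, Δφ=-0.1676336, Δλ=-0.6767654 rad; a=sin²(Δφ/2)+cosφ1·cosφ2·sin²(Δλ/2)=0.0730271455; c=2·atan2(√a, √(1-a))=0.547274940; dist=6371·c=3486.689 ≈ 3486.7 km; running total=26802.4 km
Leg 6 bearing: y=sinΔλ·cosφ2=-0.51876222, x=cosφ1·sinφ2-sinφ1·cosφ2·cosΔλ=-0.04077360; θ=atan2(y, x)=-94.4941° <0 so +360° → 265.5059° ≈ 265.5°
Leg 7: φ1=0.5946756, φ2=0.6224595, Δφ=0.0277839, Δλ=4.4997032 rad; a=sin²(Δφ/2)+cosφ1·cosφ2·sin²(Δλ/2)=0.4077079229; c=2·atan2(√a, √(1-a))=1.385147598; dist=6371·c=8824.775 ≈ 8824.8 km; running total=35627.2 km
Leg 7 bearing: y=sinΔλ·cosφ2=-0.79414050, x=cosφ1·sinφ2-sinφ1·cosφ2·cosΔλ=0.57902465; θ=atan2(y, x)=-53.9034° <0 so +360° → 306.0966° ≈ 306.1°

Leg 1: dist=2795.4 km, bearing=215.0°
Leg 2: dist=12194.0 km, bearing=310.8°
Leg 3: dist=2382.7 km, bearing=20.1°
Leg 4: dist=1747.4 km, bearing=299.7°
Leg 5: dist=4196.2 km, bearing=265.4°
Leg 6: dist=3486.7 km, bearing=265.5°
Leg 7: dist=8824.8 km, bearing=306.1°
Total: 35627.2 km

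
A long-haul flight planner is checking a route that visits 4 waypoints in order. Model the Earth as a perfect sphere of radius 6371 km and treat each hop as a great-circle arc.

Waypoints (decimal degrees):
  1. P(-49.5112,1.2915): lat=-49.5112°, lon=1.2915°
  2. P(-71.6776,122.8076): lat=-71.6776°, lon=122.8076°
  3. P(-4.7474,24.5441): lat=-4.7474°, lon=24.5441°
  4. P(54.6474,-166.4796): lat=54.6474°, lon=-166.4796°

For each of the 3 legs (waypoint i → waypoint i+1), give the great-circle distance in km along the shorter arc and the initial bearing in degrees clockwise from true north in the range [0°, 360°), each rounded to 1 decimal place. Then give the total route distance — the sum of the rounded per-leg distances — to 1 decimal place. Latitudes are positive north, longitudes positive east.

Leg 1: dist=5785.2 km, bearing=160.1°
Leg 2: dist=9793.8 km, bearing=260.7°
Leg 3: dist=14378.4 km, bearing=8.2°
Total: 29957.4 km

Leg 1: φ1=-0.8641335, φ2=-1.2510101, Δφ=-0.3868767, Δλ=2.1208560 rad; a=sin²(Δφ/2)+cosφ1·cosφ2·sin²(Δλ/2)=0.1923616860; c=2·atan2(√a, √(1-a))=0.908059496; dist=6371·c=5785.247 ≈ 5785.2 km; running total=5785.2 km
Leg 1 bearing: y=sinΔλ·cosφ2=0.26799288, x=cosφ1·sinφ2-sinφ1·cosφ2·cosΔλ=-0.74135989; θ=atan2(y, x)=160.1257° ≈ 160.1°
Leg 2: φ1=-1.2510101, φ2=-0.0828578, Δφ=1.1681524, Δλ=-1.7150216 rad; a=sin²(Δφ/2)+cosφ1·cosφ2·sin²(Δλ/2)=0.4832300163; c=2·atan2(√a, √(1-a))=1.537250068; dist=6371·c=9793.820 ≈ 9793.8 km; running total=15579.0 km
Leg 2 bearing: y=sinΔλ·cosφ2=-0.98622243, x=cosφ1·sinφ2-sinφ1·cosφ2·cosΔλ=-0.16198886; θ=atan2(y, x)=-99.3277° <0 so +360° → 260.6723° ≈ 260.7°
Leg 3: φ1=-0.0828578, φ2=0.9537771, Δφ=1.0366348, Δλ=-3.3339925 rad; a=sin²(Δφ/2)+cosφ1·cosφ2·sin²(Δλ/2)=0.8167419540; c=2·atan2(√a, √(1-a))=2.256843878; dist=6371·c=14378.352 ≈ 14378.4 km; running total=29957.4 km
Leg 3 bearing: y=sinΔλ·cosφ2=0.11063828, x=cosφ1·sinφ2-sinφ1·cosφ2·cosΔλ=0.76580501; θ=atan2(y, x)=8.2208° ≈ 8.2°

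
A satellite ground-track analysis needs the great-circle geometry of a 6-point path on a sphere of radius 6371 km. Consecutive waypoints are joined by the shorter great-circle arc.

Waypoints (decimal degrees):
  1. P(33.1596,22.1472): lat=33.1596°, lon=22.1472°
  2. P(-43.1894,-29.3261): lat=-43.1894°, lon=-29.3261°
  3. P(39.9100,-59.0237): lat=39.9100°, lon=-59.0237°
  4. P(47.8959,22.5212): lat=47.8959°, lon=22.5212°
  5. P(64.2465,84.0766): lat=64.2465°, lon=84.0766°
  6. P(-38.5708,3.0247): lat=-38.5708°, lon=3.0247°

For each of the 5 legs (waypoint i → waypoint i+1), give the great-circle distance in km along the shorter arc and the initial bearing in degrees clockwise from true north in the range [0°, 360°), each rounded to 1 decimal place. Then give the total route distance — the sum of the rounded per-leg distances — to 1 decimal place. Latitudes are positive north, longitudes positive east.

Leg 1: φ1=0.5787442, φ2=-0.7537972, Δφ=-1.3325414, Δλ=-0.8983786 rad; a=sin²(Δφ/2)+cosφ1·cosφ2·sin²(Δλ/2)=0.4970865382; c=2·atan2(√a, √(1-a))=1.564969370; dist=6371·c=9970.420 ≈ 9970.4 km; running total=9970.4 km
Leg 1 bearing: y=sinΔλ·cosφ2=-0.57038433, x=cosφ1·sinφ2-sinφ1·cosφ2·cosΔλ=-0.82135727; θ=atan2(y, x)=-145.2223° <0 so +360° → 214.7777° ≈ 214.8°
Leg 2: φ1=-0.7537972, φ2=0.6965609, Δφ=1.4503581, Δλ=-0.5183209 rad; a=sin²(Δφ/2)+cosφ1·cosφ2·sin²(Δλ/2)=0.4766548102; c=2·atan2(√a, √(1-a))=1.524088966; dist=6371·c=9709.971 ≈ 9710.0 km; running total=19680.4 km
Leg 2 bearing: y=sinΔλ·cosφ2=-0.38001524, x=cosφ1·sinφ2-sinφ1·cosφ2·cosΔλ=0.92380107; θ=atan2(y, x)=-22.3603° <0 so +360° → 337.6397° ≈ 337.6°
Leg 3: φ1=0.6965609, φ2=0.8359412, Δφ=0.1393802, Δλ=1.4232270 rad; a=sin²(Δφ/2)+cosφ1·cosφ2·sin²(Δλ/2)=0.2241862506; c=2·atan2(√a, √(1-a))=0.986482119; dist=6371·c=6284.878 ≈ 6284.9 km; running total=25965.3 km
Leg 3 bearing: y=sinΔλ·cosφ2=0.66319253, x=cosφ1·sinφ2-sinφ1·cosφ2·cosΔλ=0.50584856; θ=atan2(y, x)=52.6655° ≈ 52.7°
Leg 4: φ1=0.8359412, φ2=1.1213130, Δφ=0.2853718, Δλ=1.0743444 rad; a=sin²(Δφ/2)+cosφ1·cosφ2·sin²(Δλ/2)=0.0965032832; c=2·atan2(√a, √(1-a))=0.631753106; dist=6371·c=4024.899 ≈ 4024.9 km; running total=29990.2 km
Leg 4 bearing: y=sinΔλ·cosφ2=0.38204657, x=cosφ1·sinφ2-sinφ1·cosφ2·cosΔλ=0.45033545; θ=atan2(y, x)=40.3099° ≈ 40.3°
Leg 5: φ1=1.1213130, φ2=-0.6731875, Δφ=-1.7945004, Δλ=-1.4146225 rad; a=sin²(Δφ/2)+cosφ1·cosφ2·sin²(Δλ/2)=0.7543568268; c=2·atan2(√a, √(1-a))=2.104486331; dist=6371·c=13407.682 ≈ 13407.7 km; running total=43397.9 km
Leg 5 bearing: y=sinΔλ·cosφ2=-0.77232307, x=cosφ1·sinφ2-sinφ1·cosφ2·cosΔλ=-0.38043068; θ=atan2(y, x)=-116.2239° <0 so +360° → 243.7761° ≈ 243.8°

Leg 1: dist=9970.4 km, bearing=214.8°
Leg 2: dist=9710.0 km, bearing=337.6°
Leg 3: dist=6284.9 km, bearing=52.7°
Leg 4: dist=4024.9 km, bearing=40.3°
Leg 5: dist=13407.7 km, bearing=243.8°
Total: 43397.9 km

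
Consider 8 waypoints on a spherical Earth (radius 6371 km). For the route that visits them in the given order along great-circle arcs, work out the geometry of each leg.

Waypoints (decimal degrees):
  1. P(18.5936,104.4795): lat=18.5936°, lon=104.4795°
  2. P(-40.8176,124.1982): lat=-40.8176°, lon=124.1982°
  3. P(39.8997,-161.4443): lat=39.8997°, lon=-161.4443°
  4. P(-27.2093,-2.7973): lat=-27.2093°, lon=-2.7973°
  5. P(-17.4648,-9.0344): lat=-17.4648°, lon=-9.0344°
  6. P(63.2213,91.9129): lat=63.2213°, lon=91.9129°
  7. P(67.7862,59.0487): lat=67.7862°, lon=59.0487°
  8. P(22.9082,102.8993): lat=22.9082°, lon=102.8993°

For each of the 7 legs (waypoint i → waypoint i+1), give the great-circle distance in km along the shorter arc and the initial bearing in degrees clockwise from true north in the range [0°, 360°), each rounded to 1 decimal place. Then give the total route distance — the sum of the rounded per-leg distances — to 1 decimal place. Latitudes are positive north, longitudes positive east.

Leg 1: φ1=0.3245195, φ2=-0.7124015, Δφ=-1.0369211, Δλ=0.3441562 rad; a=sin²(Δφ/2)+cosφ1·cosφ2·sin²(Δλ/2)=0.2665942761; c=2·atan2(√a, √(1-a))=1.085114498; dist=6371·c=6913.264 ≈ 6913.3 km; running total=6913.3 km
Leg 1 bearing: y=sinΔλ·cosφ2=0.25534430, x=cosφ1·sinφ2-sinφ1·cosφ2·cosΔλ=-0.84669142; θ=atan2(y, x)=163.2178° ≈ 163.2°
Leg 2: φ1=-0.7124015, φ2=0.6963811, Δφ=1.4087826, Δλ=-4.9854021 rad; a=sin²(Δφ/2)+cosφ1·cosφ2·sin²(Δλ/2)=0.6313681701; c=2·atan2(√a, √(1-a))=1.836653414; dist=6371·c=11701.319 ≈ 11701.3 km; running total=18614.6 km
Leg 2 bearing: y=sinΔλ·cosφ2=0.73875476, x=cosφ1·sinφ2-sinφ1·cosφ2·cosΔλ=0.62065371; θ=atan2(y, x)=49.9652° ≈ 50.0°
Leg 3: φ1=0.6963811, φ2=-0.4748919, Δφ=-1.1712730, Δλ=2.7689125 rad; a=sin²(Δφ/2)+cosφ1·cosφ2·sin²(Δλ/2)=0.9643682249; c=2·atan2(√a, √(1-a))=2.761786311; dist=6371·c=17595.341 ≈ 17595.3 km; running total=36209.9 km
Leg 3 bearing: y=sinΔλ·cosφ2=0.32382097, x=cosφ1·sinφ2-sinφ1·cosφ2·cosΔλ=0.18052310; θ=atan2(y, x)=60.8613° ≈ 60.9°
Leg 4: φ1=-0.4748919, φ2=-0.3048183, Δφ=0.1700736, Δλ=-0.1088579 rad; a=sin²(Δφ/2)+cosφ1·cosφ2·sin²(Δλ/2)=0.0097245957; c=2·atan2(√a, √(1-a))=0.197547795; dist=6371·c=1258.577 ≈ 1258.6 km; running total=37468.5 km
Leg 4 bearing: y=sinΔλ·cosφ2=-0.10363478, x=cosφ1·sinφ2-sinφ1·cosφ2·cosΔλ=0.16667316; θ=atan2(y, x)=-31.8727° <0 so +360° → 328.1273° ≈ 328.1°
Leg 5: φ1=-0.3048183, φ2=1.1034198, Δφ=1.4082381, Δλ=1.7618628 rad; a=sin²(Δφ/2)+cosφ1·cosφ2·sin²(Δλ/2)=0.6747750373; c=2·atan2(√a, √(1-a))=1.927887169; dist=6371·c=12282.569 ≈ 12282.6 km; running total=49751.1 km
Leg 5 bearing: y=sinΔλ·cosφ2=0.44234678, x=cosφ1·sinφ2-sinφ1·cosφ2·cosΔλ=0.82592014; θ=atan2(y, x)=28.1726° ≈ 28.2°
Leg 6: φ1=1.1034198, φ2=1.1830924, Δφ=0.0796725, Δλ=-0.5735885 rad; a=sin²(Δφ/2)+cosφ1·cosφ2·sin²(Δλ/2)=0.0152163733; c=2·atan2(√a, √(1-a))=0.247339323; dist=6371·c=1575.799 ≈ 1575.8 km; running total=51326.9 km
Leg 6 bearing: y=sinΔλ·cosφ2=-0.20515620, x=cosφ1·sinφ2-sinφ1·cosφ2·cosΔλ=0.13360491; θ=atan2(y, x)=-56.9264° <0 so +360° → 303.0736° ≈ 303.1°
Leg 7: φ1=1.1830924, φ2=0.3998235, Δφ=-0.7832689, Δλ=0.7653373 rad; a=sin²(Δφ/2)+cosφ1·cosφ2·sin²(Δλ/2)=0.1942489850; c=2·atan2(√a, √(1-a))=0.912838808; dist=6371·c=5815.696 ≈ 5815.7 km; running total=57142.6 km
Leg 7 bearing: y=sinΔλ·cosφ2=0.63814053, x=cosφ1·sinφ2-sinφ1·cosφ2·cosΔλ=-0.46780544; θ=atan2(y, x)=126.2442° ≈ 126.2°

Leg 1: dist=6913.3 km, bearing=163.2°
Leg 2: dist=11701.3 km, bearing=50.0°
Leg 3: dist=17595.3 km, bearing=60.9°
Leg 4: dist=1258.6 km, bearing=328.1°
Leg 5: dist=12282.6 km, bearing=28.2°
Leg 6: dist=1575.8 km, bearing=303.1°
Leg 7: dist=5815.7 km, bearing=126.2°
Total: 57142.6 km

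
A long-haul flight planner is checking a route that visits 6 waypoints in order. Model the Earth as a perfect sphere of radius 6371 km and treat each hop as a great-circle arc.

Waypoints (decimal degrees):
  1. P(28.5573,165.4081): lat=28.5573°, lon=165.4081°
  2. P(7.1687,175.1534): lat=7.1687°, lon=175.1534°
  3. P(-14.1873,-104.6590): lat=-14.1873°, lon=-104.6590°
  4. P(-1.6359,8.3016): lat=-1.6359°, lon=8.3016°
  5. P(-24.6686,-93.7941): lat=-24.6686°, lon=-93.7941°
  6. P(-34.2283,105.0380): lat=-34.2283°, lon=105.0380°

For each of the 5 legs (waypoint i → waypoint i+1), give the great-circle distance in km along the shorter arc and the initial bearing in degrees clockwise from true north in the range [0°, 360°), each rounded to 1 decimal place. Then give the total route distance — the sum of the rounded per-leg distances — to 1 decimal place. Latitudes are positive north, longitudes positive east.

Leg 1: φ1=0.4984189, φ2=0.1251174, Δφ=-0.3733015, Δλ=0.1700876 rad; a=sin²(Δφ/2)+cosφ1·cosφ2·sin²(Δλ/2)=0.0407235063; c=2·atan2(√a, √(1-a))=0.406392115; dist=6371·c=2589.124 ≈ 2589.1 km; running total=2589.1 km
Leg 1 bearing: y=sinΔλ·cosφ2=0.16794549, x=cosφ1·sinφ2-sinφ1·cosφ2·cosΔλ=-0.35784734; θ=atan2(y, x)=154.8583° ≈ 154.9°
Leg 2: φ1=0.1251174, φ2=-0.2476151, Δφ=-0.3727325, Δλ=-4.8836477 rad; a=sin²(Δφ/2)+cosφ1·cosφ2·sin²(Δλ/2)=0.4333260706; c=2·atan2(√a, √(1-a))=1.437050081; dist=6371·c=9155.446 ≈ 9155.4 km; running total=11744.5 km
Leg 2 bearing: y=sinΔλ·cosφ2=0.95531693, x=cosφ1·sinφ2-sinφ1·cosφ2·cosΔλ=-0.26379522; θ=atan2(y, x)=105.4366° ≈ 105.4°
Leg 3: φ1=-0.2476151, φ2=-0.0285518, Δφ=0.2190633, Δλ=1.9715344 rad; a=sin²(Δφ/2)+cosφ1·cosφ2·sin²(Δλ/2)=0.6855244491; c=2·atan2(√a, √(1-a))=1.950934625; dist=6371·c=12429.404 ≈ 12429.4 km; running total=24173.9 km
Leg 3 bearing: y=sinΔλ·cosφ2=0.92039804, x=cosφ1·sinφ2-sinφ1·cosφ2·cosΔλ=-0.12324837; θ=atan2(y, x)=97.6270° ≈ 97.6°
Leg 4: φ1=-0.0285518, φ2=-0.4305483, Δφ=-0.4019965, Δλ=-1.7819061 rad; a=sin²(Δφ/2)+cosφ1·cosφ2·sin²(Δλ/2)=0.5892144097; c=2·atan2(√a, √(1-a))=1.750185741; dist=6371·c=11150.433 ≈ 11150.4 km; running total=35324.3 km
Leg 4 bearing: y=sinΔλ·cosφ2=-0.88856214, x=cosφ1·sinφ2-sinφ1·cosφ2·cosΔλ=-0.42263515; θ=atan2(y, x)=-115.4376° <0 so +360° → 244.5624° ≈ 244.6°
Leg 5: φ1=-0.4305483, φ2=-0.5973965, Δφ=-0.1668482, Δλ=3.4702748 rad; a=sin²(Δφ/2)+cosφ1·cosφ2·sin²(Δλ/2)=0.7381795024; c=2·atan2(√a, √(1-a))=2.067305352; dist=6371·c=13170.802 ≈ 13170.8 km; running total=48495.1 km
Leg 5 bearing: y=sinΔλ·cosφ2=-0.26688866, x=cosφ1·sinφ2-sinφ1·cosφ2·cosΔλ=-0.83776640; θ=atan2(y, x)=-162.3296° <0 so +360° → 197.6704° ≈ 197.7°

Leg 1: dist=2589.1 km, bearing=154.9°
Leg 2: dist=9155.4 km, bearing=105.4°
Leg 3: dist=12429.4 km, bearing=97.6°
Leg 4: dist=11150.4 km, bearing=244.6°
Leg 5: dist=13170.8 km, bearing=197.7°
Total: 48495.1 km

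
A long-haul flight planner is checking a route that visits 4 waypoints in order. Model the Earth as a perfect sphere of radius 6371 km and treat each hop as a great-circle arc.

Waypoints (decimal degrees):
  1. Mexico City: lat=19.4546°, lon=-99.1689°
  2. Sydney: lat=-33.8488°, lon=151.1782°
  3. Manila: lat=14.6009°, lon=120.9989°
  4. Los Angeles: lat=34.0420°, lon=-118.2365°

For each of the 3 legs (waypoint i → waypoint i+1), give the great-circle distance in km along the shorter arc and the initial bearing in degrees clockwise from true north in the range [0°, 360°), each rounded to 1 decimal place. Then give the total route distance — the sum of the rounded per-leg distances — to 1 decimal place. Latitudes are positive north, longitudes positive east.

Leg 1: φ1=0.3395468, φ2=-0.5907730, Δφ=-0.9303198, Δλ=4.3693812 rad; a=sin²(Δφ/2)+cosφ1·cosφ2·sin²(Δλ/2)=0.7244430744; c=2·atan2(√a, √(1-a))=2.036314783; dist=6371·c=12973.361 ≈ 12973.4 km; running total=12973.4 km
Leg 1 bearing: y=sinΔλ·cosφ2=-0.78213092, x=cosφ1·sinφ2-sinφ1·cosφ2·cosΔλ=-0.43217179; θ=atan2(y, x)=-118.9231° <0 so +360° → 241.0769° ≈ 241.1°
Leg 2: φ1=-0.5907730, φ2=0.2548338, Δφ=0.8456068, Δλ=-0.5267282 rad; a=sin²(Δφ/2)+cosφ1·cosφ2·sin²(Δλ/2)=0.2228287817; c=2·atan2(√a, √(1-a))=0.983223635; dist=6371·c=6264.118 ≈ 6264.1 km; running total=19237.5 km
Leg 2 bearing: y=sinΔλ·cosφ2=-0.48647283, x=cosφ1·sinφ2-sinφ1·cosφ2·cosΔλ=0.67531374; θ=atan2(y, x)=-35.7677° <0 so +360° → 324.2323° ≈ 324.2°
Leg 3: φ1=0.2548338, φ2=0.5941450, Δφ=0.3393112, Δλ=-4.1754454 rad; a=sin²(Δφ/2)+cosφ1·cosφ2·sin²(Δλ/2)=0.6345238174; c=2·atan2(√a, √(1-a))=1.843200395; dist=6371·c=11743.030 ≈ 11743.0 km; running total=30980.5 km
Leg 3 bearing: y=sinΔλ·cosφ2=0.71201975, x=cosφ1·sinφ2-sinφ1·cosφ2·cosΔλ=0.64856861; θ=atan2(y, x)=47.6701° ≈ 47.7°

Leg 1: dist=12973.4 km, bearing=241.1°
Leg 2: dist=6264.1 km, bearing=324.2°
Leg 3: dist=11743.0 km, bearing=47.7°
Total: 30980.5 km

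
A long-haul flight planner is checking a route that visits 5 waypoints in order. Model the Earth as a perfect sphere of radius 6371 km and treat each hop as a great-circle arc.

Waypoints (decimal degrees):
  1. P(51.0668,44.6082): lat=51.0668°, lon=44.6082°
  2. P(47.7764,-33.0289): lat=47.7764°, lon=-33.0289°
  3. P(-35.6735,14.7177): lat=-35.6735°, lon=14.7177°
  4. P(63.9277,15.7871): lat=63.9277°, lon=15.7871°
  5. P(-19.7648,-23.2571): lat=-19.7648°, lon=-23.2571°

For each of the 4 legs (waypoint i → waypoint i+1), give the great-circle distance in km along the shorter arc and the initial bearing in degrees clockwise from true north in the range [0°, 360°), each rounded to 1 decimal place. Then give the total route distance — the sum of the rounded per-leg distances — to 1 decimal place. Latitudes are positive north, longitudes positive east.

Leg 1: φ1=0.8912838, φ2=0.8338555, Δφ=-0.0574283, Δλ=-1.3550230 rad; a=sin²(Δφ/2)+cosφ1·cosφ2·sin²(Δλ/2)=0.1667704924; c=2·atan2(√a, √(1-a))=0.841347230; dist=6371·c=5360.223 ≈ 5360.2 km; running total=5360.2 km
Leg 1 bearing: y=sinΔλ·cosφ2=-0.65644214, x=cosφ1·sinφ2-sinφ1·cosφ2·cosΔλ=0.35343471; θ=atan2(y, x)=-61.7016° <0 so +360° → 298.2984° ≈ 298.3°
Leg 2: φ1=0.8338555, φ2=-0.6226200, Δφ=-1.4564755, Δλ=0.8333354 rad; a=sin²(Δφ/2)+cosφ1·cosφ2·sin²(Δλ/2)=0.5323831625; c=2·atan2(√a, √(1-a))=1.635608016; dist=6371·c=10420.459 ≈ 10420.5 km; running total=15780.7 km
Leg 2 bearing: y=sinΔλ·cosφ2=0.60128625, x=cosφ1·sinφ2-sinφ1·cosφ2·cosΔλ=-0.79640452; θ=atan2(y, x)=142.9472° ≈ 142.9°
Leg 3: φ1=-0.6226200, φ2=1.1157488, Δφ=1.7383689, Δλ=0.0186646 rad; a=sin²(Δφ/2)+cosφ1·cosφ2·sin²(Δλ/2)=0.5834257923; c=2·atan2(√a, √(1-a))=1.738431950; dist=6371·c=11075.54995 ≈ 11075.5 km; running total=26856.2 km
Leg 3 bearing: y=sinΔλ·cosφ2=0.00820269, x=cosφ1·sinφ2-sinφ1·cosφ2·cosΔλ=0.98594790; θ=atan2(y, x)=0.4767° ≈ 0.5°
Leg 4: φ1=1.1157488, φ2=-0.3449608, Δφ=-1.4607097, Δλ=-0.6814498 rad; a=sin²(Δφ/2)+cosφ1·cosφ2·sin²(Δλ/2)=0.4912559192; c=2·atan2(√a, √(1-a))=1.553307274; dist=6371·c=9896.121 ≈ 9896.1 km; running total=36752.3 km
Leg 4 bearing: y=sinΔλ·cosφ2=-0.59281033, x=cosφ1·sinφ2-sinφ1·cosφ2·cosΔλ=-0.80515221; θ=atan2(y, x)=-143.6369° <0 so +360° → 216.3631° ≈ 216.4°

Leg 1: dist=5360.2 km, bearing=298.3°
Leg 2: dist=10420.5 km, bearing=142.9°
Leg 3: dist=11075.5 km, bearing=0.5°
Leg 4: dist=9896.1 km, bearing=216.4°
Total: 36752.3 km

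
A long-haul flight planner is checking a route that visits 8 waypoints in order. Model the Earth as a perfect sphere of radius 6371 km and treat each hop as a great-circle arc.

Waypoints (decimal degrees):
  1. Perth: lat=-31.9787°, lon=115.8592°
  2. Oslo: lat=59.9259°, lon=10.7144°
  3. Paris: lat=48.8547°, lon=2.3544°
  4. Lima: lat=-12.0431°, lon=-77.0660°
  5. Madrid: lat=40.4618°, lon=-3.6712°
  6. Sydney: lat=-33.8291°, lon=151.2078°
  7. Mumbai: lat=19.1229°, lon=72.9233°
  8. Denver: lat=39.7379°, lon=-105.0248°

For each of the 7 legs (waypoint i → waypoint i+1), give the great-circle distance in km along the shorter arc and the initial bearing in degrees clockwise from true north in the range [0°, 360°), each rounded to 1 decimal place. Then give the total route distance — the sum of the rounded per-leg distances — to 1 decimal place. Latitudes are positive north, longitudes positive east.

Leg 1: dist=13866.6 km, bearing=324.0°
Leg 2: dist=1342.3 km, bearing=207.2°
Leg 3: dist=10255.9 km, bearing=254.2°
Leg 4: dist=9514.9 km, bearing=47.0°
Leg 5: dist=17679.0 km, bearing=79.6°
Leg 6: dist=10154.2 km, bearing=292.3°
Leg 7: dist=13466.6 km, bearing=358.2°
Total: 76279.5 km

Leg 1: φ1=-0.5581336, φ2=1.0459043, Δφ=1.6040379, Δλ=-1.8351230 rad; a=sin²(Δφ/2)+cosφ1·cosφ2·sin²(Δλ/2)=0.7846808610; c=2·atan2(√a, √(1-a))=2.176525561; dist=6371·c=13866.644 ≈ 13866.6 km; running total=13866.6 km
Leg 1 bearing: y=sinΔλ·cosφ2=-0.48371504, x=cosφ1·sinφ2-sinφ1·cosφ2·cosΔλ=0.66471572; θ=atan2(y, x)=-36.0435° <0 so +360° → 323.9565° ≈ 324.0°
Leg 2: φ1=1.0459043, φ2=0.8526754, Δφ=-0.1932289, Δλ=-0.1459095 rad; a=sin²(Δφ/2)+cosφ1·cosφ2·sin²(Δλ/2)=0.0110571447; c=2·atan2(√a, √(1-a))=0.210695422; dist=6371·c=1342.341 ≈ 1342.3 km; running total=15208.9 km
Leg 2 bearing: y=sinΔλ·cosφ2=-0.09566393, x=cosφ1·sinφ2-sinφ1·cosφ2·cosΔλ=-0.18597836; θ=atan2(y, x)=-152.7795° <0 so +360° → 207.2205° ≈ 207.2°
Leg 3: φ1=0.8526754, φ2=-0.2101917, Δφ=-1.0628671, Δλ=-1.3861475 rad; a=sin²(Δφ/2)+cosφ1·cosφ2·sin²(Δλ/2)=0.5194875102; c=2·atan2(√a, √(1-a))=1.609781221; dist=6371·c=10255.916 ≈ 10255.9 km; running total=25464.8 km
Leg 3 bearing: y=sinΔλ·cosφ2=-0.96136584, x=cosφ1·sinφ2-sinφ1·cosφ2·cosΔλ=-0.27250075; θ=atan2(y, x)=-105.8255° <0 so +360° → 254.1745° ≈ 254.2°
Leg 4: φ1=-0.2101917, φ2=0.7061916, Δφ=0.9163834, Δλ=1.2809809 rad; a=sin²(Δφ/2)+cosφ1·cosφ2·sin²(Δλ/2)=0.4613781512; c=2·atan2(√a, √(1-a))=1.493475609; dist=6371·c=9514.933 ≈ 9514.9 km; running total=34979.7 km
Leg 4 bearing: y=sinΔλ·cosφ2=0.72910926, x=cosφ1·sinφ2-sinφ1·cosφ2·cosΔλ=0.68002433; θ=atan2(y, x)=46.9950° ≈ 47.0°
Leg 5: φ1=0.7061916, φ2=-0.5904292, Δφ=-1.2966208, Δλ=2.7031485 rad; a=sin²(Δφ/2)+cosφ1·cosφ2·sin²(Δλ/2)=0.9667626667; c=2·atan2(√a, √(1-a))=2.774919808; dist=6371·c=17679.014 ≈ 17679.0 km; running total=52658.7 km
Leg 5 bearing: y=sinΔλ·cosφ2=0.35265893, x=cosφ1·sinφ2-sinφ1·cosφ2·cosΔλ=0.06451459; θ=atan2(y, x)=79.6331° ≈ 79.6°
Leg 6: φ1=-0.5904292, φ2=0.3337576, Δφ=0.9241867, Δλ=-1.3663223 rad; a=sin²(Δφ/2)+cosφ1·cosφ2·sin²(Δλ/2)=0.5115051197; c=2·atan2(√a, √(1-a))=1.593808597; dist=6371·c=10154.155 ≈ 10154.2 km; running total=62812.9 km
Leg 6 bearing: y=sinΔλ·cosφ2=-0.92513552, x=cosφ1·sinφ2-sinφ1·cosφ2·cosΔλ=0.37893903; θ=atan2(y, x)=-67.7258° <0 so +360° → 292.2742° ≈ 292.3°
Leg 7: φ1=0.3337576, φ2=0.6935572, Δφ=0.3597996, Δλ=-3.1057802 rad; a=sin²(Δφ/2)+cosφ1·cosφ2·sin²(Δλ/2)=0.7583265914; c=2·atan2(√a, √(1-a))=2.113733703; dist=6371·c=13466.597 ≈ 13466.6 km; running total=76279.5 km
Leg 7 bearing: y=sinΔλ·cosφ2=-0.02753303, x=cosφ1·sinφ2-sinφ1·cosφ2·cosΔλ=0.85575196; θ=atan2(y, x)=-1.8428° <0 so +360° → 358.1572° ≈ 358.2°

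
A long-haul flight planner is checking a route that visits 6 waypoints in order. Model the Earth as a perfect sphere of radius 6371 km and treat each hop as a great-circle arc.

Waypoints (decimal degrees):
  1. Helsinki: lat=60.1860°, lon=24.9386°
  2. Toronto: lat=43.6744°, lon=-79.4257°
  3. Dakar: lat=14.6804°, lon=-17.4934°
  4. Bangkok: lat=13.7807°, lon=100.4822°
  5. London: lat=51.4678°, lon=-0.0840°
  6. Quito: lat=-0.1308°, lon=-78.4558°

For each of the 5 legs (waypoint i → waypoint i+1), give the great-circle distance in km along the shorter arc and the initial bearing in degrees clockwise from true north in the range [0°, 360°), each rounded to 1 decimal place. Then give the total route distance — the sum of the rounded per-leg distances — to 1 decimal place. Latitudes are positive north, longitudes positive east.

Leg 1: dist=6598.3 km, bearing=305.5°
Leg 2: dist=6640.7 km, bearing=98.7°
Leg 3: dist=12493.4 km, bearing=68.0°
Leg 4: dist=9526.7 km, bearing=322.1°
Leg 5: dist=9216.9 km, bearing=260.8°
Total: 44476.0 km

Leg 1: φ1=1.0504439, φ2=0.7622621, Δφ=-0.2881818, Δλ=-1.8215007 rad; a=sin²(Δφ/2)+cosφ1·cosφ2·sin²(Δλ/2)=0.2450264192; c=2·atan2(√a, √(1-a))=1.035672963; dist=6371·c=6598.272 ≈ 6598.3 km; running total=6598.3 km
Leg 1 bearing: y=sinΔλ·cosφ2=-0.70066466, x=cosφ1·sinφ2-sinφ1·cosφ2·cosΔλ=0.49902197; θ=atan2(y, x)=-54.5411° <0 so +360° → 305.4589° ≈ 305.5°
Leg 2: φ1=0.7622621, φ2=0.2562213, Δφ=-0.5060408, Δλ=1.0809225 rad; a=sin²(Δφ/2)+cosφ1·cosφ2·sin²(Δλ/2)=0.2478957479; c=2·atan2(√a, √(1-a))=1.042331134; dist=6371·c=6640.692 ≈ 6640.7 km; running total=13239.0 km
Leg 2 bearing: y=sinΔλ·cosφ2=0.85358612, x=cosφ1·sinφ2-sinφ1·cosφ2·cosΔλ=-0.13101343; θ=atan2(y, x)=98.7260° ≈ 98.7°
Leg 3: φ1=0.2562213, φ2=0.2405186, Δφ=-0.0157027, Δλ=2.0590627 rad; a=sin²(Δφ/2)+cosφ1·cosφ2·sin²(Δλ/2)=0.6901757155; c=2·atan2(√a, √(1-a))=1.960972584; dist=6371·c=12493.356 ≈ 12493.4 km; running total=25732.4 km
Leg 3 bearing: y=sinΔλ·cosφ2=0.85772567, x=cosφ1·sinφ2-sinφ1·cosφ2·cosΔλ=0.34588939; θ=atan2(y, x)=68.0376° ≈ 68.0°
Leg 4: φ1=0.2405186, φ2=0.8982826, Δφ=0.6577640, Δλ=-1.7552113 rad; a=sin²(Δφ/2)+cosφ1·cosφ2·sin²(Δλ/2)=0.4623024965; c=2·atan2(√a, √(1-a))=1.495329707; dist=6371·c=9526.746 ≈ 9526.7 km; running total=35259.1 km
Leg 4 bearing: y=sinΔλ·cosφ2=-0.61239136, x=cosφ1·sinφ2-sinφ1·cosφ2·cosΔλ=0.78695134; θ=atan2(y, x)=-37.8894° <0 so +360° → 322.1106° ≈ 322.1°
Leg 5: φ1=0.8982826, φ2=-0.0022829, Δφ=-0.9005655, Δλ=-1.3678460 rad; a=sin²(Δφ/2)+cosφ1·cosφ2·sin²(Δλ/2)=0.4381117189; c=2·atan2(√a, √(1-a))=1.446701510; dist=6371·c=9216.935 ≈ 9216.9 km; running total=44476.0 km
Leg 5 bearing: y=sinΔλ·cosφ2=-0.97947361, x=cosφ1·sinφ2-sinφ1·cosφ2·cosΔλ=-0.15909370; θ=atan2(y, x)=-99.2259° <0 so +360° → 260.7741° ≈ 260.8°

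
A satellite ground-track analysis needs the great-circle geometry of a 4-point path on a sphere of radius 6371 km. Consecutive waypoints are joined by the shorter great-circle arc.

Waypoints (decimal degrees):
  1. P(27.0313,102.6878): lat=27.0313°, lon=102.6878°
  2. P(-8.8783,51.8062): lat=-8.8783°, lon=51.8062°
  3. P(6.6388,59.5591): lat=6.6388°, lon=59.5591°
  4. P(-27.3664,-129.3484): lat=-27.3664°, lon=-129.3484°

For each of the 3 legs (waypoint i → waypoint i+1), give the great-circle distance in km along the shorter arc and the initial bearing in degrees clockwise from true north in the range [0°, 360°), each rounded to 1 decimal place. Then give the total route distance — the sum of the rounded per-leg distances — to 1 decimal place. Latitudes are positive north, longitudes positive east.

Leg 1: φ1=0.4717852, φ2=-0.1549556, Δφ=-0.6267408, Δλ=-0.8880514 rad; a=sin²(Δφ/2)+cosφ1·cosφ2·sin²(Δλ/2)=0.2574371193; c=2·atan2(√a, √(1-a))=1.064289346; dist=6371·c=6780.587 ≈ 6780.6 km; running total=6780.6 km
Leg 1 bearing: y=sinΔλ·cosφ2=-0.76654797, x=cosφ1·sinφ2-sinφ1·cosφ2·cosΔλ=-0.42078165; θ=atan2(y, x)=-118.7637° <0 so +360° → 241.2363° ≈ 241.2°
Leg 2: φ1=-0.1549556, φ2=0.1158689, Δφ=0.2708245, Δλ=0.1353136 rad; a=sin²(Δφ/2)+cosφ1·cosφ2·sin²(Δλ/2)=0.0227100977; c=2·atan2(√a, √(1-a))=0.302550009; dist=6371·c=1927.546 ≈ 1927.5 km; running total=8708.1 km
Leg 2 bearing: y=sinΔλ·cosφ2=0.13399653, x=cosφ1·sinφ2-sinφ1·cosφ2·cosΔλ=0.26612464; θ=atan2(y, x)=26.7257° ≈ 26.7°
Leg 3: φ1=0.1158689, φ2=-0.4776338, Δφ=-0.5935027, Δλ=-3.2970579 rad; a=sin²(Δφ/2)+cosφ1·cosφ2·sin²(Δλ/2)=0.9623174056; c=2·atan2(√a, √(1-a))=2.750871936; dist=6371·c=17525.805 ≈ 17525.8 km; running total=26233.9 km
Leg 3 bearing: y=sinΔλ·cosφ2=0.13751084, x=cosφ1·sinφ2-sinφ1·cosφ2·cosΔλ=-0.35516367; θ=atan2(y, x)=158.8348° ≈ 158.8°

Leg 1: dist=6780.6 km, bearing=241.2°
Leg 2: dist=1927.5 km, bearing=26.7°
Leg 3: dist=17525.8 km, bearing=158.8°
Total: 26233.9 km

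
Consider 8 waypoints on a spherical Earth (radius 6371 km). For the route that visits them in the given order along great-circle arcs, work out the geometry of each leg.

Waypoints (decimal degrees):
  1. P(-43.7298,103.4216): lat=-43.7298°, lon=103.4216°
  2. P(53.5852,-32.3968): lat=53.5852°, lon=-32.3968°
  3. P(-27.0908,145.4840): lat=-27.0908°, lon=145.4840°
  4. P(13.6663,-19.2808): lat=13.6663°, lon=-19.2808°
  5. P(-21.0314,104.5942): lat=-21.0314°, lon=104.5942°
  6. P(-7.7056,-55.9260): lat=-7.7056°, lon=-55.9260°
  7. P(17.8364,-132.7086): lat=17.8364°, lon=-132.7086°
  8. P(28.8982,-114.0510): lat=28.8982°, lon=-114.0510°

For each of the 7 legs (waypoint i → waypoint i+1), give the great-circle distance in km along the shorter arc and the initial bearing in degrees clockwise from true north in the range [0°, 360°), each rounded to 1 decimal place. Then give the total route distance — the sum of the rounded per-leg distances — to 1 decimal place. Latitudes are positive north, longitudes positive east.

Leg 1: φ1=-0.7632290, φ2=0.9352382, Δφ=1.6984672, Δλ=-2.3704783 rad; a=sin²(Δφ/2)+cosφ1·cosφ2·sin²(Δλ/2)=0.9319525293; c=2·atan2(√a, √(1-a))=2.613768636; dist=6371·c=16652.320 ≈ 16652.3 km; running total=16652.3 km
Leg 1 bearing: y=sinΔλ·cosφ2=-0.41371918, x=cosφ1·sinφ2-sinφ1·cosφ2·cosΔλ=0.28723594; θ=atan2(y, x)=-55.2286° <0 so +360° → 304.7714° ≈ 304.8°
Leg 2: φ1=0.9352382, φ2=-0.4728237, Δφ=-1.4080618, Δλ=3.1046056 rad; a=sin²(Δφ/2)+cosφ1·cosφ2·sin²(Δλ/2)=0.9473082532; c=2·atan2(√a, √(1-a))=2.678368546; dist=6371·c=17063.886 ≈ 17063.9 km; running total=33716.2 km
Leg 2 bearing: y=sinΔλ·cosφ2=0.03292151, x=cosφ1·sinφ2-sinφ1·cosφ2·cosΔλ=0.44562033; θ=atan2(y, x)=4.2252° ≈ 4.2°
Leg 3: φ1=-0.4728237, φ2=0.2385219, Δφ=0.7113456, Δλ=-2.8756883 rad; a=sin²(Δφ/2)+cosφ1·cosφ2·sin²(Δλ/2)=0.9711368227; c=2·atan2(√a, √(1-a))=2.800153187; dist=6371·c=17839.776 ≈ 17839.8 km; running total=51556.0 km
Leg 3 bearing: y=sinΔλ·cosφ2=-0.25534218, x=cosφ1·sinφ2-sinφ1·cosφ2·cosΔλ=-0.21661198; θ=atan2(y, x)=-130.3086° <0 so +360° → 229.6914° ≈ 229.7°
Leg 4: φ1=0.2385219, φ2=-0.3670672, Δφ=-0.6055891, Δλ=2.1620266 rad; a=sin²(Δφ/2)+cosφ1·cosφ2·sin²(Δλ/2)=0.7951571171; c=2·atan2(√a, √(1-a))=2.202244414; dist=6371·c=14030.499 ≈ 14030.5 km; running total=65586.5 km
Leg 4 bearing: y=sinΔλ·cosφ2=0.77494717, x=cosφ1·sinφ2-sinφ1·cosφ2·cosΔλ=-0.22580077; θ=atan2(y, x)=106.2448° ≈ 106.2°
Leg 5: φ1=-0.3670672, φ2=-0.1344881, Δφ=0.2325791, Δλ=-2.8016060 rad; a=sin²(Δφ/2)+cosφ1·cosφ2·sin²(Δλ/2)=0.9119452981; c=2·atan2(√a, √(1-a))=2.539038245; dist=6371·c=16176.213 ≈ 16176.2 km; running total=81762.7 km
Leg 5 bearing: y=sinΔλ·cosφ2=-0.33046326, x=cosφ1·sinφ2-sinφ1·cosφ2·cosΔλ=-0.46043275; θ=atan2(y, x)=-144.3321° <0 so +360° → 215.6679° ≈ 215.7°
Leg 6: φ1=-0.1344881, φ2=0.3113039, Δφ=0.4457920, Δλ=-1.3401092 rad; a=sin²(Δφ/2)+cosφ1·cosφ2·sin²(Δλ/2)=0.4126892224; c=2·atan2(√a, √(1-a))=1.395274922; dist=6371·c=8889.297 ≈ 8889.3 km; running total=90652.0 km
Leg 6 bearing: y=sinΔλ·cosφ2=-0.92671777, x=cosφ1·sinφ2-sinφ1·cosφ2·cosΔλ=0.33271833; θ=atan2(y, x)=-70.2504° <0 so +360° → 289.7496° ≈ 289.7°
Leg 7: φ1=0.3113039, φ2=0.5043687, Δφ=0.1930648, Δλ=0.3256366 rad; a=sin²(Δφ/2)+cosφ1·cosφ2·sin²(Δλ/2)=0.0311883115; c=2·atan2(√a, √(1-a))=0.355066485; dist=6371·c=2262.129 ≈ 2262.1 km; running total=92914.1 km
Leg 7 bearing: y=sinΔλ·cosφ2=0.28007642, x=cosφ1·sinφ2-sinφ1·cosφ2·cosΔλ=0.20596019; θ=atan2(y, x)=53.6703° ≈ 53.7°

Leg 1: dist=16652.3 km, bearing=304.8°
Leg 2: dist=17063.9 km, bearing=4.2°
Leg 3: dist=17839.8 km, bearing=229.7°
Leg 4: dist=14030.5 km, bearing=106.2°
Leg 5: dist=16176.2 km, bearing=215.7°
Leg 6: dist=8889.3 km, bearing=289.7°
Leg 7: dist=2262.1 km, bearing=53.7°
Total: 92914.1 km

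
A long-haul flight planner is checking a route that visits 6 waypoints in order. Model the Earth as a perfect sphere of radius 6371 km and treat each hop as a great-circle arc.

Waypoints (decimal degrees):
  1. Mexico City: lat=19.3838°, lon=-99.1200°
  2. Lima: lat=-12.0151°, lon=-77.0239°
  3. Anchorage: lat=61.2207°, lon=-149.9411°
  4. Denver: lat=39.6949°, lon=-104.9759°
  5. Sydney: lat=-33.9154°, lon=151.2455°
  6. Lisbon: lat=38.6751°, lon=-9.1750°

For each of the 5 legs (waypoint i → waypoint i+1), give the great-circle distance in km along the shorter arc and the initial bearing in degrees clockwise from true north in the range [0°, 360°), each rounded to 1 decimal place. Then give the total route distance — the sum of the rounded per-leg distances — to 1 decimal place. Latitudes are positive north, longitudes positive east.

Leg 1: dist=4248.3 km, bearing=143.5°
Leg 2: dist=10288.8 km, bearing=332.6°
Leg 3: dist=3861.1 km, bearing=107.3°
Leg 4: dist=13405.8 km, bearing=249.4°
Leg 5: dist=18186.4 km, bearing=292.5°
Total: 49990.4 km

Leg 1: φ1=0.3383111, φ2=-0.2097031, Δφ=-0.5480142, Δλ=0.3856497 rad; a=sin²(Δφ/2)+cosφ1·cosφ2·sin²(Δλ/2)=0.1071020064; c=2·atan2(√a, √(1-a))=0.666814256; dist=6371·c=4248.274 ≈ 4248.3 km; running total=4248.3 km
Leg 1 bearing: y=sinΔλ·cosφ2=0.36792055, x=cosφ1·sinφ2-sinφ1·cosφ2·cosΔλ=-0.49715102; θ=atan2(y, x)=143.4964° ≈ 143.5°
Leg 2: φ1=-0.2097031, φ2=1.0685028, Δφ=1.2782058, Δλ=-1.2726452 rad; a=sin²(Δφ/2)+cosφ1·cosφ2·sin²(Δλ/2)=0.5220654779; c=2·atan2(√a, √(1-a))=1.614941620; dist=6371·c=10288.793 ≈ 10288.8 km; running total=14537.1 km
Leg 2 bearing: y=sinΔλ·cosφ2=-0.46019664, x=cosφ1·sinφ2-sinφ1·cosφ2·cosΔλ=0.88671952; θ=atan2(y, x)=-27.4288° <0 so +360° → 332.5712° ≈ 332.6°
Leg 3: φ1=1.0685028, φ2=0.6928067, Δφ=-0.3756961, Δλ=0.7847908 rad; a=sin²(Δφ/2)+cosφ1·cosφ2·sin²(Δλ/2)=0.0890446433; c=2·atan2(√a, √(1-a))=0.606038994; dist=6371·c=3861.074 ≈ 3861.1 km; running total=18398.2 km
Leg 3 bearing: y=sinΔλ·cosφ2=0.54375728, x=cosφ1·sinφ2-sinφ1·cosφ2·cosΔλ=-0.16967852; θ=atan2(y, x)=107.3304° ≈ 107.3°
Leg 4: φ1=0.6928067, φ2=-0.5919354, Δφ=-1.2847421, Δλ=4.4719070 rad; a=sin²(Δφ/2)+cosφ1·cosφ2·sin²(Δλ/2)=0.7542280629; c=2·atan2(√a, √(1-a))=2.104187232; dist=6371·c=13405.777 ≈ 13405.8 km; running total=31804.0 km
Leg 4 bearing: y=sinΔλ·cosφ2=-0.80598165, x=cosφ1·sinφ2-sinφ1·cosφ2·cosΔλ=-0.30309396; θ=atan2(y, x)=-110.6091° <0 so +360° → 249.3909° ≈ 249.4°
Leg 5: φ1=-0.5919354, φ2=0.6750078, Δφ=1.2669432, Δλ=-2.7998659 rad; a=sin²(Δφ/2)+cosφ1·cosφ2·sin²(Δλ/2)=0.9795448239; c=2·atan2(√a, √(1-a))=2.854565203; dist=6371·c=18186.435 ≈ 18186.4 km; running total=49990.4 km
Leg 5 bearing: y=sinΔλ·cosφ2=-0.26162457, x=cosφ1·sinφ2-sinφ1·cosφ2·cosΔλ=0.10816484; θ=atan2(y, x)=-67.5381° <0 so +360° → 292.4619° ≈ 292.5°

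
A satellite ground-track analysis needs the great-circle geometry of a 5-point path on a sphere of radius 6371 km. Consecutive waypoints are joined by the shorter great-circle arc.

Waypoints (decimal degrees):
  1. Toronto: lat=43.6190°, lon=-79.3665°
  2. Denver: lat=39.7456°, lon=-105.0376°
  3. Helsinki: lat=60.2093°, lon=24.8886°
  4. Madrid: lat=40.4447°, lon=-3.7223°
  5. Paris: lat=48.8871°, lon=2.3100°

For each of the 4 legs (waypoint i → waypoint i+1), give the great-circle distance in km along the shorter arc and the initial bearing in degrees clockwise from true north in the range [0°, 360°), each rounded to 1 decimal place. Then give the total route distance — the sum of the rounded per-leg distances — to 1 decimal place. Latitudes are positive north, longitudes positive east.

Leg 1: dist=2165.8 km, bearing=267.4°
Leg 2: dist=8001.4 km, bearing=23.6°
Leg 3: dist=2946.9 km, bearing=234.8°
Leg 4: dist=1052.2 km, bearing=24.9°
Total: 14166.3 km

Leg 1: φ1=0.7612952, φ2=0.6936916, Δφ=-0.0676036, Δλ=-0.4480452 rad; a=sin²(Δφ/2)+cosφ1·cosφ2·sin²(Δλ/2)=0.0286131923; c=2·atan2(√a, √(1-a))=0.339943172; dist=6371·c=2165.778 ≈ 2165.8 km; running total=2165.8 km
Leg 1 bearing: y=sinΔλ·cosφ2=-0.33308703, x=cosφ1·sinφ2-sinφ1·cosφ2·cosΔλ=-0.01519666; θ=atan2(y, x)=-92.6122° <0 so +360° → 267.3878° ≈ 267.4°
Leg 2: φ1=0.6936916, φ2=1.0508505, Δφ=0.3571589, Δλ=2.2676400 rad; a=sin²(Δφ/2)+cosφ1·cosφ2·sin²(Δλ/2)=0.3451455264; c=2·atan2(√a, √(1-a))=1.255909413; dist=6371·c=8001.399 ≈ 8001.4 km; running total=10167.2 km
Leg 2 bearing: y=sinΔλ·cosφ2=0.38100727, x=cosφ1·sinφ2-sinφ1·cosφ2·cosΔλ=0.87115660; θ=atan2(y, x)=23.6225° ≈ 23.6°
Leg 3: φ1=1.0508505, φ2=0.7058932, Δφ=-0.3449573, Δλ=-0.4993544 rad; a=sin²(Δφ/2)+cosφ1·cosφ2·sin²(Δλ/2)=0.0525399718; c=2·atan2(√a, √(1-a))=0.462544311; dist=6371·c=2946.870 ≈ 2946.9 km; running total=13114.1 km
Leg 3 bearing: y=sinΔλ·cosφ2=-0.36442714, x=cosφ1·sinφ2-sinφ1·cosφ2·cosΔλ=-0.25750913; θ=atan2(y, x)=-125.2455° <0 so +360° → 234.7545° ≈ 234.8°
Leg 4: φ1=0.7058932, φ2=0.8532409, Δφ=0.1473477, Δλ=0.1052835 rad; a=sin²(Δφ/2)+cosφ1·cosφ2·sin²(Δλ/2)=0.0068034619; c=2·atan2(√a, √(1-a))=0.165153834; dist=6371·c=1052.195 ≈ 1052.2 km; running total=14166.3 km
Leg 4 bearing: y=sinΔλ·cosφ2=0.06910080, x=cosφ1·sinφ2-sinφ1·cosφ2·cosΔλ=0.14917700; θ=atan2(y, x)=24.8542° ≈ 24.9°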